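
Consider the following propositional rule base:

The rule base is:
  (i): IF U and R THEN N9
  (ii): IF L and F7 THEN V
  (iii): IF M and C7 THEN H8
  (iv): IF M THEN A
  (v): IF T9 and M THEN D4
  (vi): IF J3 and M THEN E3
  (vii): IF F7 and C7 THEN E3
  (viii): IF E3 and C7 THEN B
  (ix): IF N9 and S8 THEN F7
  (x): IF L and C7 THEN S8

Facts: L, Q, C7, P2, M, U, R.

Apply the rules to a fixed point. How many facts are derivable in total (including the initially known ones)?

15

Round 1: (i) [IF U and R THEN N9]; (iii) [IF M and C7 THEN H8]; (iv) [IF M THEN A]; (x) [IF L and C7 THEN S8]. New: N9, H8, A, S8.
Round 2: (ix) [IF N9 and S8 THEN F7]. New: F7.
Round 3: (ii) [IF L and F7 THEN V]; (vii) [IF F7 and C7 THEN E3]. New: V, E3.
Round 4: (viii) [IF E3 and C7 THEN B]. New: B.
Closure: {A, B, C7, E3, F7, H8, L, M, N9, P2, Q, R, S8, U, V} — 15 facts.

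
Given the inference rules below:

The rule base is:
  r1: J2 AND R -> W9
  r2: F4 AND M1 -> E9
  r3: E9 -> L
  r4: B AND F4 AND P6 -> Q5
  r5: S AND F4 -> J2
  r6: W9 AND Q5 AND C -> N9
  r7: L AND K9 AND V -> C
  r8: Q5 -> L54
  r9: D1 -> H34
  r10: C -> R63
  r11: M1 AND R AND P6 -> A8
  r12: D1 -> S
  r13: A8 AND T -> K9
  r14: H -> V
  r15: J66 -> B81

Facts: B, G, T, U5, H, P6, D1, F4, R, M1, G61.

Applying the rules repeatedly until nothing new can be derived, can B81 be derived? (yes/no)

Round 1: r2 [F4 AND M1 -> E9]; r4 [B AND F4 AND P6 -> Q5]; r9 [D1 -> H34]; r11 [M1 AND R AND P6 -> A8]; r12 [D1 -> S]; r14 [H -> V]. Adds E9, Q5, H34, A8, S, V.
Round 2: r3 [E9 -> L]; r5 [S AND F4 -> J2]; r8 [Q5 -> L54]; r13 [A8 AND T -> K9]. Adds L, J2, L54, K9.
Round 3: r1 [J2 AND R -> W9]; r7 [L AND K9 AND V -> C]. Adds W9, C.
Round 4: r6 [W9 AND Q5 AND C -> N9]; r10 [C -> R63]. Adds N9, R63.
Fixed point reached. B81 is concluded only by r15; r15 needs J66 (never derived).

no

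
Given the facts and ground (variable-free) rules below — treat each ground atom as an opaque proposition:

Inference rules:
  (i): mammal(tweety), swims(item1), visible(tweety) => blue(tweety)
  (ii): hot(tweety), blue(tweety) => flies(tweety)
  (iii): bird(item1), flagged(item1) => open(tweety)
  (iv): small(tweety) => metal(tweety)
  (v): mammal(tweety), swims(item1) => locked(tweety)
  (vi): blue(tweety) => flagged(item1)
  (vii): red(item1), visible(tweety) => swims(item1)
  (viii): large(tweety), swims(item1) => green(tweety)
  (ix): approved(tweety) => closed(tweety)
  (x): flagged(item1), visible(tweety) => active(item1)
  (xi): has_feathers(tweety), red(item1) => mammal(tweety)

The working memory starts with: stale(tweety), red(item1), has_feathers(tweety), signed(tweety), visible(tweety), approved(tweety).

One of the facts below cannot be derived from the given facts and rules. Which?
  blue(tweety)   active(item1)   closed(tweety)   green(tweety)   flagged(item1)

Round 1 — (vii), (ix), (xi), derive swims(item1), closed(tweety), mammal(tweety).
Round 2 — (i), (v), derive blue(tweety), locked(tweety).
Round 3 — (vi), derive flagged(item1).
Round 4 — (x), derive active(item1).
Derived: blue(tweety) (round 2), flagged(item1) (round 3), active(item1) (round 4), closed(tweety) (round 1). green(tweety) never appears in any round.

green(tweety)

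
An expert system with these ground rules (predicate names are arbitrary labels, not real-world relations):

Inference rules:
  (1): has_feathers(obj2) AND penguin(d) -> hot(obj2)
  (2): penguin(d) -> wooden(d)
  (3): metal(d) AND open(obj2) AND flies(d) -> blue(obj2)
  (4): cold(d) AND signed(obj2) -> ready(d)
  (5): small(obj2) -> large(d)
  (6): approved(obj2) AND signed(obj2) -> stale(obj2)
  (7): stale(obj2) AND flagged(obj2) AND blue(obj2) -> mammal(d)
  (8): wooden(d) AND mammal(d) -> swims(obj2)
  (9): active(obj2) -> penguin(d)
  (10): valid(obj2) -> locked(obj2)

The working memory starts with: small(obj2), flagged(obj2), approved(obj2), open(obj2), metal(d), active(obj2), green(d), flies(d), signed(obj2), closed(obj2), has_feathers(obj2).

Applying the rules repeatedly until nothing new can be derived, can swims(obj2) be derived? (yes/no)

Round 1 — (3), (5), (6), (9), derive blue(obj2), large(d), stale(obj2), penguin(d).
Round 2 — (1), (2), (7), derive hot(obj2), wooden(d), mammal(d).
Round 3 — (8), derive swims(obj2).
swims(obj2) appears in round 3, so it is derivable.

yes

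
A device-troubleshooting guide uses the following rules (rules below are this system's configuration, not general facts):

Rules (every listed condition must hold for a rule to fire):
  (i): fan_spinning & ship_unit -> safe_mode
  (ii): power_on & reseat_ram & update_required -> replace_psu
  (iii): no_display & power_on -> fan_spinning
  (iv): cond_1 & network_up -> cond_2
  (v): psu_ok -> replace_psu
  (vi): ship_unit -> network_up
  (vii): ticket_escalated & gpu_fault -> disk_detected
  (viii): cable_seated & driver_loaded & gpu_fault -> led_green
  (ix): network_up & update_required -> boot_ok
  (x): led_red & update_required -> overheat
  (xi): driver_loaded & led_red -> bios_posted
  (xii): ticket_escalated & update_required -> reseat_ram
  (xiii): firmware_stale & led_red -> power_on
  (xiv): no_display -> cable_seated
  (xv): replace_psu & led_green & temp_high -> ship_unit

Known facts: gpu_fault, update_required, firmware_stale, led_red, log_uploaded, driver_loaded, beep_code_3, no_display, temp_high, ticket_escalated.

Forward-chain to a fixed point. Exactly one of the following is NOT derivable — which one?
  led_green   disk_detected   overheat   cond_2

Round 1 fires (vii), (x), (xi), (xii), (xiii), (xiv), giving disk_detected, overheat, bios_posted, reseat_ram, power_on, cable_seated.
Round 2 fires (ii), (iii), (viii), giving replace_psu, fan_spinning, led_green.
Round 3 fires (xv), giving ship_unit.
Round 4 fires (i), (vi), giving safe_mode, network_up.
Round 5 fires (ix), giving boot_ok.
Derived: overheat (round 1), led_green (round 2), disk_detected (round 1). cond_2 never appears in any round.

cond_2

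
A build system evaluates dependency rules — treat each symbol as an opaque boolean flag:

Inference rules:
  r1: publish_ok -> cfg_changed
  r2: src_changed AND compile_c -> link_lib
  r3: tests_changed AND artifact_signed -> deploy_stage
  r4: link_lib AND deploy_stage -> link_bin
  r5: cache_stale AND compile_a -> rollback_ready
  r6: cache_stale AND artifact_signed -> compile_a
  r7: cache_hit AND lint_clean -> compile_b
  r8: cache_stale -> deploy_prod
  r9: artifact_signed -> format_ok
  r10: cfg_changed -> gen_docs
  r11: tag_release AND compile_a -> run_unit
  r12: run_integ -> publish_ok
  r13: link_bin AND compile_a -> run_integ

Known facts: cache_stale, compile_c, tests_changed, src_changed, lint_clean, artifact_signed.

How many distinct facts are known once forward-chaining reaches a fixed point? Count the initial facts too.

17

Round 1: r2 [src_changed AND compile_c -> link_lib]; r3 [tests_changed AND artifact_signed -> deploy_stage]; r6 [cache_stale AND artifact_signed -> compile_a]; r8 [cache_stale -> deploy_prod]; r9 [artifact_signed -> format_ok]. Adds link_lib, deploy_stage, compile_a, deploy_prod, format_ok.
Round 2: r4 [link_lib AND deploy_stage -> link_bin]; r5 [cache_stale AND compile_a -> rollback_ready]. Adds link_bin, rollback_ready.
Round 3: r13 [link_bin AND compile_a -> run_integ]. Adds run_integ.
Round 4: r12 [run_integ -> publish_ok]. Adds publish_ok.
Round 5: r1 [publish_ok -> cfg_changed]. Adds cfg_changed.
Round 6: r10 [cfg_changed -> gen_docs]. Adds gen_docs.
Closure: {artifact_signed, cache_stale, cfg_changed, compile_a, compile_c, deploy_prod, deploy_stage, format_ok, gen_docs, link_bin, link_lib, lint_clean, publish_ok, rollback_ready, run_integ, src_changed, tests_changed} — 17 facts.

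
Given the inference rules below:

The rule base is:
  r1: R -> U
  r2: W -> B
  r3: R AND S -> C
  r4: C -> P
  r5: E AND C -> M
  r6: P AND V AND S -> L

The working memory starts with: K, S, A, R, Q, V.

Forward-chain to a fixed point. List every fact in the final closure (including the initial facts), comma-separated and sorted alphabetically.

A, C, K, L, P, Q, R, S, U, V

Round 1 fires r1, r3, giving U, C.
Round 2 fires r4, giving P.
Round 3 fires r6, giving L.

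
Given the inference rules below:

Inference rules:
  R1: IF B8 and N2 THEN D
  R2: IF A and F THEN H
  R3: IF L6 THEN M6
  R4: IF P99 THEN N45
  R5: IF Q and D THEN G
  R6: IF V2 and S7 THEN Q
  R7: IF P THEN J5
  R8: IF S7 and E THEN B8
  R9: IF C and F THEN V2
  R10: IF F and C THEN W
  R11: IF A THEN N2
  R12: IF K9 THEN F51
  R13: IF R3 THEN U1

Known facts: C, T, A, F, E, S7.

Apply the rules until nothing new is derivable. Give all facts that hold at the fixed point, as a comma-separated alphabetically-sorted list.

A, B8, C, D, E, F, G, H, N2, Q, S7, T, V2, W

Round 1 — R2, R8, R9, R10, R11, derive H, B8, V2, W, N2.
Round 2 — R1, R6, derive D, Q.
Round 3 — R5, derive G.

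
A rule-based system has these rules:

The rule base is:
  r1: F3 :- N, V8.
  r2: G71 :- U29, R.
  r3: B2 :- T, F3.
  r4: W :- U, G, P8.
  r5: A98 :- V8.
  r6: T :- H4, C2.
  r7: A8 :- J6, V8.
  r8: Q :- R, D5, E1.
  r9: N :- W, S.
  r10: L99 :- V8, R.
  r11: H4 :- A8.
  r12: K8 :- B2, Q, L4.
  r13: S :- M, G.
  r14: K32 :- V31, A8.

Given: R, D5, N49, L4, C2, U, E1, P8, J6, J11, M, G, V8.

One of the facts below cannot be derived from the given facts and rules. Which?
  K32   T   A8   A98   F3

K32

[1] r4 [W :- U, G, P8.]; r5 [A98 :- V8.]; r7 [A8 :- J6, V8.]; r8 [Q :- R, D5, E1.]; r10 [L99 :- V8, R.]; r13 [S :- M, G.]. ⇒ new: W, A98, A8, Q, L99, S.
[2] r9 [N :- W, S.]; r11 [H4 :- A8.]. ⇒ new: N, H4.
[3] r1 [F3 :- N, V8.]; r6 [T :- H4, C2.]. ⇒ new: F3, T.
[4] r3 [B2 :- T, F3.]. ⇒ new: B2.
[5] r12 [K8 :- B2, Q, L4.]. ⇒ new: K8.
Derived: A98 (round 1), F3 (round 3), T (round 3), A8 (round 1). K32 never appears in any round.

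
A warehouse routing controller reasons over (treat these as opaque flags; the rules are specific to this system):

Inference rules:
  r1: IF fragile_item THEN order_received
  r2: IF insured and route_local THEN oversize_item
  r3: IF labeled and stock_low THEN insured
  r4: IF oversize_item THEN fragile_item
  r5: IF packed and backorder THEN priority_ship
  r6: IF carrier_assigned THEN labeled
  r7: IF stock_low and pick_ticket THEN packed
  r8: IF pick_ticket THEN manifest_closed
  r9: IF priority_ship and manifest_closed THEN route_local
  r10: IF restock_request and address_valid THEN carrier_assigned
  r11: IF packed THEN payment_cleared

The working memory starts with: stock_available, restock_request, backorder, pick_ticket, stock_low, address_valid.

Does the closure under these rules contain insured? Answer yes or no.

yes

Round 1: r7 [IF stock_low and pick_ticket THEN packed]; r8 [IF pick_ticket THEN manifest_closed]; r10 [IF restock_request and address_valid THEN carrier_assigned]. New: packed, manifest_closed, carrier_assigned.
Round 2: r5 [IF packed and backorder THEN priority_ship]; r6 [IF carrier_assigned THEN labeled]; r11 [IF packed THEN payment_cleared]. New: priority_ship, labeled, payment_cleared.
Round 3: r3 [IF labeled and stock_low THEN insured]; r9 [IF priority_ship and manifest_closed THEN route_local]. New: insured, route_local.
Round 4: r2 [IF insured and route_local THEN oversize_item]. New: oversize_item.
Round 5: r4 [IF oversize_item THEN fragile_item]. New: fragile_item.
Round 6: r1 [IF fragile_item THEN order_received]. New: order_received.
insured appears in round 3, so it is derivable.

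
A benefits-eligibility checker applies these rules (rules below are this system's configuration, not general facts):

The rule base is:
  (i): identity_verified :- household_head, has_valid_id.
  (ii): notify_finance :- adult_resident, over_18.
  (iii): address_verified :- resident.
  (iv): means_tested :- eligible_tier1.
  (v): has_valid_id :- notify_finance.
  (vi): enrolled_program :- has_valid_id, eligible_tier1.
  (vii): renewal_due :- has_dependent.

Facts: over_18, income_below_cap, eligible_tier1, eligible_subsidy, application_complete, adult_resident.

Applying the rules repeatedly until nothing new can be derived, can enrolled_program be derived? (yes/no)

yes

Round 1 fires (ii), (iv), giving notify_finance, means_tested.
Round 2 fires (v), giving has_valid_id.
Round 3 fires (vi), giving enrolled_program.
enrolled_program appears in round 3, so it is derivable.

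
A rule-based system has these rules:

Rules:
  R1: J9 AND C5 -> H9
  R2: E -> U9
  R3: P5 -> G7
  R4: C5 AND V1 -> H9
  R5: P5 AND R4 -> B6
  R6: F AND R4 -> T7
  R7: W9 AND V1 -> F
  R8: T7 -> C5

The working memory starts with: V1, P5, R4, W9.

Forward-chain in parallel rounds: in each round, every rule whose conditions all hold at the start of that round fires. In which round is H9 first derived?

[1] R3 [P5 -> G7]; R5 [P5 AND R4 -> B6]; R7 [W9 AND V1 -> F]. ⇒ new: G7, B6, F.
[2] R6 [F AND R4 -> T7]. ⇒ new: T7.
[3] R8 [T7 -> C5]. ⇒ new: C5.
[4] R4 [C5 AND V1 -> H9]. ⇒ new: H9.
H9 first appears in round 4.

4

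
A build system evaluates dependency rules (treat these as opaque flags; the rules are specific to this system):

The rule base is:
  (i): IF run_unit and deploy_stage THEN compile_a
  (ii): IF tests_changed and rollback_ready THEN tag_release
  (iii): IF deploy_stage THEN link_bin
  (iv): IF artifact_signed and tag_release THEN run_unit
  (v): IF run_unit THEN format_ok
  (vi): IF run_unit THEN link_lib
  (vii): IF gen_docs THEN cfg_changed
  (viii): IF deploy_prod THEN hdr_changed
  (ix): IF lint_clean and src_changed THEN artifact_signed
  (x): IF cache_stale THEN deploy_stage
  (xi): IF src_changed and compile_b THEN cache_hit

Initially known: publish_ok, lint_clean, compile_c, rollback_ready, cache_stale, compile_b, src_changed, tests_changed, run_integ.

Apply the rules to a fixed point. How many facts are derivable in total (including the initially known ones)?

18

Round 1 — (ii), (ix), (x), (xi), derive tag_release, artifact_signed, deploy_stage, cache_hit.
Round 2 — (iii), (iv), derive link_bin, run_unit.
Round 3 — (i), (v), (vi), derive compile_a, format_ok, link_lib.
Closure: {artifact_signed, cache_hit, cache_stale, compile_a, compile_b, compile_c, deploy_stage, format_ok, link_bin, link_lib, lint_clean, publish_ok, rollback_ready, run_integ, run_unit, src_changed, tag_release, tests_changed} — 18 facts.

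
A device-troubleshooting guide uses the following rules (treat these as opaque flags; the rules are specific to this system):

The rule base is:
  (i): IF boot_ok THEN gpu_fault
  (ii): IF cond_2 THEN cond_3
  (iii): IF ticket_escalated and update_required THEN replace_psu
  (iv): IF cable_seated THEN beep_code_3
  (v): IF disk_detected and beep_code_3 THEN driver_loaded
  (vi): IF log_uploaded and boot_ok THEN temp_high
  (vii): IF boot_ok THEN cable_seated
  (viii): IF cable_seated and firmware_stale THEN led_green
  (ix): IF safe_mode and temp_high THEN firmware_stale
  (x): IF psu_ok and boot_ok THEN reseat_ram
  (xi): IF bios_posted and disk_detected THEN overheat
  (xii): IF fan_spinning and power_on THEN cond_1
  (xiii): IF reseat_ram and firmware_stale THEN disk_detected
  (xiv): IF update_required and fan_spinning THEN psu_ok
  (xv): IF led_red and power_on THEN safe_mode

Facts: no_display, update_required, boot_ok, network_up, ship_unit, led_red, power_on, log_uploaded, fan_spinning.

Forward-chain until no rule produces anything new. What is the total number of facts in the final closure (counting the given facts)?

Round 1 — (i), (vi), (vii), (xii), (xiv), (xv), derive gpu_fault, temp_high, cable_seated, cond_1, psu_ok, safe_mode.
Round 2 — (iv), (ix), (x), derive beep_code_3, firmware_stale, reseat_ram.
Round 3 — (viii), (xiii), derive led_green, disk_detected.
Round 4 — (v), derive driver_loaded.
Closure: {beep_code_3, boot_ok, cable_seated, cond_1, disk_detected, driver_loaded, fan_spinning, firmware_stale, gpu_fault, led_green, led_red, log_uploaded, network_up, no_display, power_on, psu_ok, reseat_ram, safe_mode, ship_unit, temp_high, update_required} — 21 facts.

21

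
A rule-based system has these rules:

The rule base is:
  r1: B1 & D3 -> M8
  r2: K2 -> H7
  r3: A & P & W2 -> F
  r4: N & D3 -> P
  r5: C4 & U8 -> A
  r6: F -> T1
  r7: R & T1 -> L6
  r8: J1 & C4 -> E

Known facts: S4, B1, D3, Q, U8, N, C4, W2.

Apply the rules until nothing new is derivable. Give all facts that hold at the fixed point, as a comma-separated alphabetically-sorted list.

Round 1: r1 [B1 & D3 -> M8]; r4 [N & D3 -> P]; r5 [C4 & U8 -> A]. Adds M8, P, A.
Round 2: r3 [A & P & W2 -> F]. Adds F.
Round 3: r6 [F -> T1]. Adds T1.

A, B1, C4, D3, F, M8, N, P, Q, S4, T1, U8, W2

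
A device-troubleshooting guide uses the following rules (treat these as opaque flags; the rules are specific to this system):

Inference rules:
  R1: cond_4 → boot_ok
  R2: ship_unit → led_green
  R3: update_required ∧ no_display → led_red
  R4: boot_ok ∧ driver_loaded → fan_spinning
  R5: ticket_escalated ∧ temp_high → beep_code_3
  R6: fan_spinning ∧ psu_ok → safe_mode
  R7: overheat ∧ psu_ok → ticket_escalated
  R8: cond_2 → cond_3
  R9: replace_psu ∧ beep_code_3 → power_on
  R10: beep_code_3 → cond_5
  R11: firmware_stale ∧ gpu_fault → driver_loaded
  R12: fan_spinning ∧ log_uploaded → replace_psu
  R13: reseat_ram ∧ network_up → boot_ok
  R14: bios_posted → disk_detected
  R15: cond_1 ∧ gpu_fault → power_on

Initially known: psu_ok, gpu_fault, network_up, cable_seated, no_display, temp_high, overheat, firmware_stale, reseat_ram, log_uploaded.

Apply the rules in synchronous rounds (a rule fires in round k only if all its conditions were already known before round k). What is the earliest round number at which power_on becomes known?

Round 1: R7 [overheat ∧ psu_ok → ticket_escalated]; R11 [firmware_stale ∧ gpu_fault → driver_loaded]; R13 [reseat_ram ∧ network_up → boot_ok]. New: ticket_escalated, driver_loaded, boot_ok.
Round 2: R4 [boot_ok ∧ driver_loaded → fan_spinning]; R5 [ticket_escalated ∧ temp_high → beep_code_3]. New: fan_spinning, beep_code_3.
Round 3: R6 [fan_spinning ∧ psu_ok → safe_mode]; R10 [beep_code_3 → cond_5]; R12 [fan_spinning ∧ log_uploaded → replace_psu]. New: safe_mode, cond_5, replace_psu.
Round 4: R9 [replace_psu ∧ beep_code_3 → power_on]. New: power_on.
power_on first appears in round 4.

4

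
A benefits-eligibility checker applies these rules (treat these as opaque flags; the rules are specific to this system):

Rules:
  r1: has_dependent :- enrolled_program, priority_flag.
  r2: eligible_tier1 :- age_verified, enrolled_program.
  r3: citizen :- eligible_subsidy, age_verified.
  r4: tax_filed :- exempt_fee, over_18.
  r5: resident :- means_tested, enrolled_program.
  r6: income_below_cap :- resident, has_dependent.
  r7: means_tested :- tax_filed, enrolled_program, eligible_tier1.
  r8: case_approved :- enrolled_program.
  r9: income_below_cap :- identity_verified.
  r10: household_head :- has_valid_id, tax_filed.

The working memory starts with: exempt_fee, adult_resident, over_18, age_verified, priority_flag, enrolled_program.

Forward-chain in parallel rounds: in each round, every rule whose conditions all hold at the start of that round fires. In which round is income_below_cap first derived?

4

[1] r1 [has_dependent :- enrolled_program, priority_flag.]; r2 [eligible_tier1 :- age_verified, enrolled_program.]; r4 [tax_filed :- exempt_fee, over_18.]; r8 [case_approved :- enrolled_program.]. ⇒ new: has_dependent, eligible_tier1, tax_filed, case_approved.
[2] r7 [means_tested :- tax_filed, enrolled_program, eligible_tier1.]. ⇒ new: means_tested.
[3] r5 [resident :- means_tested, enrolled_program.]. ⇒ new: resident.
[4] r6 [income_below_cap :- resident, has_dependent.]. ⇒ new: income_below_cap.
income_below_cap first appears in round 4.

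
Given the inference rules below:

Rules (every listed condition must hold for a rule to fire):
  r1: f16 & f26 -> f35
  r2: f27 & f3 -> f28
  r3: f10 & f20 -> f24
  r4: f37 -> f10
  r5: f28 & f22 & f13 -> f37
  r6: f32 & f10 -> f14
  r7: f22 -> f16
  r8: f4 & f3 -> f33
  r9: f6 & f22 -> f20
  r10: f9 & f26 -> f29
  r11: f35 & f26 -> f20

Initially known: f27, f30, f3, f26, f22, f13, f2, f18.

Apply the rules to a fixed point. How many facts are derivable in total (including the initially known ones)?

15

Round 1 fires r2, r7, giving f28, f16.
Round 2 fires r1, r5, giving f35, f37.
Round 3 fires r4, r11, giving f10, f20.
Round 4 fires r3, giving f24.
Closure: {f10, f13, f16, f18, f2, f20, f22, f24, f26, f27, f28, f3, f30, f35, f37} — 15 facts.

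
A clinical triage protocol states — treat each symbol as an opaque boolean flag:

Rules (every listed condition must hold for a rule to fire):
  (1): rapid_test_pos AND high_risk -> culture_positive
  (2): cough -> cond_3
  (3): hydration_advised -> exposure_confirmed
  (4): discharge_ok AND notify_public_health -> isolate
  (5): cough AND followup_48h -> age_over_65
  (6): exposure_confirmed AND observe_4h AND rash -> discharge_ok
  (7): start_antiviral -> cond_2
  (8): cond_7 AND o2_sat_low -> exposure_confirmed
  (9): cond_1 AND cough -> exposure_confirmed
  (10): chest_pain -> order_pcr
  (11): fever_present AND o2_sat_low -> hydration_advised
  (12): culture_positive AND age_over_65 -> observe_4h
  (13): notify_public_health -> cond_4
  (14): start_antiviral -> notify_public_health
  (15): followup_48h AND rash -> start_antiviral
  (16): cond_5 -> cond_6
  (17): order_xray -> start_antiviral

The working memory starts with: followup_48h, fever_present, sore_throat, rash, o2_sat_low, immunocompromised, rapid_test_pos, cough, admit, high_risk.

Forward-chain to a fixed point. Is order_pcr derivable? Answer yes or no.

no

[1] (1) [rapid_test_pos AND high_risk -> culture_positive]; (2) [cough -> cond_3]; (5) [cough AND followup_48h -> age_over_65]; (11) [fever_present AND o2_sat_low -> hydration_advised]; (15) [followup_48h AND rash -> start_antiviral]. ⇒ new: culture_positive, cond_3, age_over_65, hydration_advised, start_antiviral.
[2] (3) [hydration_advised -> exposure_confirmed]; (7) [start_antiviral -> cond_2]; (12) [culture_positive AND age_over_65 -> observe_4h]; (14) [start_antiviral -> notify_public_health]. ⇒ new: exposure_confirmed, cond_2, observe_4h, notify_public_health.
[3] (6) [exposure_confirmed AND observe_4h AND rash -> discharge_ok]; (13) [notify_public_health -> cond_4]. ⇒ new: discharge_ok, cond_4.
[4] (4) [discharge_ok AND notify_public_health -> isolate]. ⇒ new: isolate.
Fixed point reached. order_pcr is concluded only by (10); (10) needs chest_pain (never derived).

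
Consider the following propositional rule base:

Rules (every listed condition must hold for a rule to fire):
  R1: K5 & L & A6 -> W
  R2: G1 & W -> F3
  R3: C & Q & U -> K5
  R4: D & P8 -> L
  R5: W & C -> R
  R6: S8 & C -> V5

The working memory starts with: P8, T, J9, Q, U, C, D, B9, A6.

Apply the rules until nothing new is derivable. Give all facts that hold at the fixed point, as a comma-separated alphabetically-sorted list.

A6, B9, C, D, J9, K5, L, P8, Q, R, T, U, W

Round 1: R3 [C & Q & U -> K5]; R4 [D & P8 -> L]. New: K5, L.
Round 2: R1 [K5 & L & A6 -> W]. New: W.
Round 3: R5 [W & C -> R]. New: R.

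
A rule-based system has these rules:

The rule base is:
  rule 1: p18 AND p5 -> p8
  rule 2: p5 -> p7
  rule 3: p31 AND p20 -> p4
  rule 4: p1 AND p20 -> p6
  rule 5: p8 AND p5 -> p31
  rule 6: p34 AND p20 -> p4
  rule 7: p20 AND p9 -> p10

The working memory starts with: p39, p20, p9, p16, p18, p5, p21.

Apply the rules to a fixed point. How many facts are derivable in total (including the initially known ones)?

Round 1 fires rule 1, rule 2, rule 7, giving p8, p7, p10.
Round 2 fires rule 5, giving p31.
Round 3 fires rule 3, giving p4.
Closure: {p10, p16, p18, p20, p21, p31, p39, p4, p5, p7, p8, p9} — 12 facts.

12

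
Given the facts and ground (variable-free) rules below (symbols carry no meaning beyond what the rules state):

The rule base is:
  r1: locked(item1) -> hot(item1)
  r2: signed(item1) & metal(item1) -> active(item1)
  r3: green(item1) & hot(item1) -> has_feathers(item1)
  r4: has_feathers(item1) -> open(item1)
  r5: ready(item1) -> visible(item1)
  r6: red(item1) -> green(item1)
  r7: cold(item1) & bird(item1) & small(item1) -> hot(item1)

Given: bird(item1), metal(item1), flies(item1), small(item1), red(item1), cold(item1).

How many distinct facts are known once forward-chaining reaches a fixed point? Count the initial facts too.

10

Round 1 — r6, r7, derive green(item1), hot(item1).
Round 2 — r3, derive has_feathers(item1).
Round 3 — r4, derive open(item1).
Closure: {bird(item1), cold(item1), flies(item1), green(item1), has_feathers(item1), hot(item1), metal(item1), open(item1), red(item1), small(item1)} — 10 facts.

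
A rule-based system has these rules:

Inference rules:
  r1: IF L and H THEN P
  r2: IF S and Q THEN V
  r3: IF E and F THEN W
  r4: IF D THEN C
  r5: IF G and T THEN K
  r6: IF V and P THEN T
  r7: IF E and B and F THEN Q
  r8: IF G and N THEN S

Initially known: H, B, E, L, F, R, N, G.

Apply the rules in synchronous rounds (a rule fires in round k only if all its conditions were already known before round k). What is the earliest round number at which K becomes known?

4

Round 1 — r1, r3, r7, r8, derive P, W, Q, S.
Round 2 — r2, derive V.
Round 3 — r6, derive T.
Round 4 — r5, derive K.
K first appears in round 4.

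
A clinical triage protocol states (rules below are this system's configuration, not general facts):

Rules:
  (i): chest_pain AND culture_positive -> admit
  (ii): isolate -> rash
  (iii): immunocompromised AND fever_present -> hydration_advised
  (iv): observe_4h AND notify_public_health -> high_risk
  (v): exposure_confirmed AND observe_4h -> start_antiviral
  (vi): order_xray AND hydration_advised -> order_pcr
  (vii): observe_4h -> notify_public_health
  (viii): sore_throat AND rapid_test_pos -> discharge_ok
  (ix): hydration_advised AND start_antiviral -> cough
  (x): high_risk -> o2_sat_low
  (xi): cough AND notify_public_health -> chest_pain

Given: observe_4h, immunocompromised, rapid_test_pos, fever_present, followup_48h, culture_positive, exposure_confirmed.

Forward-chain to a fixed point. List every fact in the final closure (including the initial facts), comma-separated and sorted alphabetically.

Round 1 fires (iii), (v), (vii), giving hydration_advised, start_antiviral, notify_public_health.
Round 2 fires (iv), (ix), giving high_risk, cough.
Round 3 fires (x), (xi), giving o2_sat_low, chest_pain.
Round 4 fires (i), giving admit.

admit, chest_pain, cough, culture_positive, exposure_confirmed, fever_present, followup_48h, high_risk, hydration_advised, immunocompromised, notify_public_health, o2_sat_low, observe_4h, rapid_test_pos, start_antiviral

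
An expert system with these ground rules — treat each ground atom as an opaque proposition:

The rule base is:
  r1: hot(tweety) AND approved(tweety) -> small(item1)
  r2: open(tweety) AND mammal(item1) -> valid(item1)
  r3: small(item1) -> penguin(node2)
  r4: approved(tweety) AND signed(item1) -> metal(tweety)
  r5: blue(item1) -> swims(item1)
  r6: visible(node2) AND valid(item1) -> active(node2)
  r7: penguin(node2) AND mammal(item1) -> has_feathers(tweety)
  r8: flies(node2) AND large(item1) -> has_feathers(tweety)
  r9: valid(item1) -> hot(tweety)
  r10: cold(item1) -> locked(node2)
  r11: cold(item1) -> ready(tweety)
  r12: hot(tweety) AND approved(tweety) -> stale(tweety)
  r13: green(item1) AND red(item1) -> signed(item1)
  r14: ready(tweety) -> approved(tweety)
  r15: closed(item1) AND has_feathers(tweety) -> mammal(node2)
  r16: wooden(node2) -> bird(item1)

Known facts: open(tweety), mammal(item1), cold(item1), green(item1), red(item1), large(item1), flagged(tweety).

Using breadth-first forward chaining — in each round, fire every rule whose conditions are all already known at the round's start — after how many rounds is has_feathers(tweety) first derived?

[1] r2 [open(tweety) AND mammal(item1) -> valid(item1)]; r10 [cold(item1) -> locked(node2)]; r11 [cold(item1) -> ready(tweety)]; r13 [green(item1) AND red(item1) -> signed(item1)]. ⇒ new: valid(item1), locked(node2), ready(tweety), signed(item1).
[2] r9 [valid(item1) -> hot(tweety)]; r14 [ready(tweety) -> approved(tweety)]. ⇒ new: hot(tweety), approved(tweety).
[3] r1 [hot(tweety) AND approved(tweety) -> small(item1)]; r4 [approved(tweety) AND signed(item1) -> metal(tweety)]; r12 [hot(tweety) AND approved(tweety) -> stale(tweety)]. ⇒ new: small(item1), metal(tweety), stale(tweety).
[4] r3 [small(item1) -> penguin(node2)]. ⇒ new: penguin(node2).
[5] r7 [penguin(node2) AND mammal(item1) -> has_feathers(tweety)]. ⇒ new: has_feathers(tweety).
has_feathers(tweety) first appears in round 5.

5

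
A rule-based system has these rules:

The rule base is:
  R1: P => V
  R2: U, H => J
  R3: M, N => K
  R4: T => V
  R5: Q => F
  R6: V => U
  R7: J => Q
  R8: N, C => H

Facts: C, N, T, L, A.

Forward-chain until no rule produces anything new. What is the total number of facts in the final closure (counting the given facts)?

Round 1 fires R4, R8, giving V, H.
Round 2 fires R6, giving U.
Round 3 fires R2, giving J.
Round 4 fires R7, giving Q.
Round 5 fires R5, giving F.
Closure: {A, C, F, H, J, L, N, Q, T, U, V} — 11 facts.

11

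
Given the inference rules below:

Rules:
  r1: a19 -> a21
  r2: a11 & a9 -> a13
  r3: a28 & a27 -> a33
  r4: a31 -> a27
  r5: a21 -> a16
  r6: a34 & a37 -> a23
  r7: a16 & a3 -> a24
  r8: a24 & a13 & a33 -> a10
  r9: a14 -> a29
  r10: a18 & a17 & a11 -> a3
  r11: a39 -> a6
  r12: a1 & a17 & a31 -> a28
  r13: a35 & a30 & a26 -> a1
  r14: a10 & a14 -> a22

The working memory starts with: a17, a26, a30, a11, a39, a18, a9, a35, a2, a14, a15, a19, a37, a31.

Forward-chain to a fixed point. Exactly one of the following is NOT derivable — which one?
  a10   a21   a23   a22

Round 1 — r1, r2, r4, r9, r10, r11, r13, derive a21, a13, a27, a29, a3, a6, a1.
Round 2 — r5, r12, derive a16, a28.
Round 3 — r3, r7, derive a33, a24.
Round 4 — r8, derive a10.
Round 5 — r14, derive a22.
Derived: a21 (round 1), a22 (round 5), a10 (round 4). a23 never appears in any round.

a23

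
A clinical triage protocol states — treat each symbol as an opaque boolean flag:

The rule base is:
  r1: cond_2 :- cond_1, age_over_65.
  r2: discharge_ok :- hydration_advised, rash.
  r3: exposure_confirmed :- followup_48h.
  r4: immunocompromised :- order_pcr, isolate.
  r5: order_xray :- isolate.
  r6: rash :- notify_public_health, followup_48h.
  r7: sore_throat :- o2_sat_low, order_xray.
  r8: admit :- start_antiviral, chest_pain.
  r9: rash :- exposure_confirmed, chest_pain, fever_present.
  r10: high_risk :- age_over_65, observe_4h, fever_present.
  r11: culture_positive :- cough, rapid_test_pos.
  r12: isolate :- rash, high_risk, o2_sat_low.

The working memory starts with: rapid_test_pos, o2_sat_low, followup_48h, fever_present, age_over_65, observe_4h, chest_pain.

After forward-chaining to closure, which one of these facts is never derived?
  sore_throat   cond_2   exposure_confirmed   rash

Round 1 — r3, r10, derive exposure_confirmed, high_risk.
Round 2 — r9, derive rash.
Round 3 — r12, derive isolate.
Round 4 — r5, derive order_xray.
Round 5 — r7, derive sore_throat.
Derived: rash (round 2), exposure_confirmed (round 1), sore_throat (round 5). cond_2 never appears in any round.

cond_2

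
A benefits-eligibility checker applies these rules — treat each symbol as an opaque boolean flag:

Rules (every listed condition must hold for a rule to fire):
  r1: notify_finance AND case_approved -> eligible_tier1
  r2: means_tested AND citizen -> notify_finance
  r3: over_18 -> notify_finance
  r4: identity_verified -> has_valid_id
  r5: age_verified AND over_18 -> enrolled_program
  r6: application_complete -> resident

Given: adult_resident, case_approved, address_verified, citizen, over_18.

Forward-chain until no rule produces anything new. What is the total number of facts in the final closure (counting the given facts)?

Round 1: r3 [over_18 -> notify_finance]. Adds notify_finance.
Round 2: r1 [notify_finance AND case_approved -> eligible_tier1]. Adds eligible_tier1.
Closure: {address_verified, adult_resident, case_approved, citizen, eligible_tier1, notify_finance, over_18} — 7 facts.

7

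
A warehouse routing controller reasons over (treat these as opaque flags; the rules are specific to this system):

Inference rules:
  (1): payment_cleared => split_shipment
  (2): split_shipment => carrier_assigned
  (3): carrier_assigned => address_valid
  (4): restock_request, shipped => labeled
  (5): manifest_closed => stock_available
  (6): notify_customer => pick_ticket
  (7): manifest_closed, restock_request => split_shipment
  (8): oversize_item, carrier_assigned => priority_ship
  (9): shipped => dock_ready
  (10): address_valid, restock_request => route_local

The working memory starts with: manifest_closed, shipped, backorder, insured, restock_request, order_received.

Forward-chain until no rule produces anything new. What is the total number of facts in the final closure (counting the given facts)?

13

Round 1: (4) [restock_request, shipped => labeled]; (5) [manifest_closed => stock_available]; (7) [manifest_closed, restock_request => split_shipment]; (9) [shipped => dock_ready]. Adds labeled, stock_available, split_shipment, dock_ready.
Round 2: (2) [split_shipment => carrier_assigned]. Adds carrier_assigned.
Round 3: (3) [carrier_assigned => address_valid]. Adds address_valid.
Round 4: (10) [address_valid, restock_request => route_local]. Adds route_local.
Closure: {address_valid, backorder, carrier_assigned, dock_ready, insured, labeled, manifest_closed, order_received, restock_request, route_local, shipped, split_shipment, stock_available} — 13 facts.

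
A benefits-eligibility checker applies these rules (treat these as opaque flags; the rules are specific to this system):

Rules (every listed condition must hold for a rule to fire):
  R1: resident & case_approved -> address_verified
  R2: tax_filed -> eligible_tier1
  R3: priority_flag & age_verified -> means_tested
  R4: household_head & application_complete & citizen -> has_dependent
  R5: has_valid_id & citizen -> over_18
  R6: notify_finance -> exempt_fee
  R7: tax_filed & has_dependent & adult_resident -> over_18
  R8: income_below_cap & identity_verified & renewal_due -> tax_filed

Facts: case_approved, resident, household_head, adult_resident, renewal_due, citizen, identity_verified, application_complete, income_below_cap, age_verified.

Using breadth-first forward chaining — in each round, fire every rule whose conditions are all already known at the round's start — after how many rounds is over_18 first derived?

2

[1] R1 [resident & case_approved -> address_verified]; R4 [household_head & application_complete & citizen -> has_dependent]; R8 [income_below_cap & identity_verified & renewal_due -> tax_filed]. ⇒ new: address_verified, has_dependent, tax_filed.
[2] R2 [tax_filed -> eligible_tier1]; R7 [tax_filed & has_dependent & adult_resident -> over_18]. ⇒ new: eligible_tier1, over_18.
over_18 first appears in round 2.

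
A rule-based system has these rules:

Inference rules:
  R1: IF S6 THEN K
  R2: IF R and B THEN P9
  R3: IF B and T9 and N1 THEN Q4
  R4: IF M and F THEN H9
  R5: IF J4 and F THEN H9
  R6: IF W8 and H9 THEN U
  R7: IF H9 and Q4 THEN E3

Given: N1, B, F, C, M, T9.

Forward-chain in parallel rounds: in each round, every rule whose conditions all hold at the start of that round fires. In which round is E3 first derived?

2

[1] R3 [IF B and T9 and N1 THEN Q4]; R4 [IF M and F THEN H9]. ⇒ new: Q4, H9.
[2] R7 [IF H9 and Q4 THEN E3]. ⇒ new: E3.
E3 first appears in round 2.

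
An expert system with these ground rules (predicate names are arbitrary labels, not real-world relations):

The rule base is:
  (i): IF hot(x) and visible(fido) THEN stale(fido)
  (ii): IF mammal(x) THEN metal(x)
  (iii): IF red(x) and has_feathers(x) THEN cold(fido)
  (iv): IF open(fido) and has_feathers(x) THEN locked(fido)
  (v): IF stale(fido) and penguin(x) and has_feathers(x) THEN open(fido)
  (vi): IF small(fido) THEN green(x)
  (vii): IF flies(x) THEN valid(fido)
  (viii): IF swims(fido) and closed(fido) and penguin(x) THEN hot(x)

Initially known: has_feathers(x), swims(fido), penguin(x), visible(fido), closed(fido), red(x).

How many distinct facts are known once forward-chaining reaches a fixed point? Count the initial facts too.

11

Round 1 — (iii), (viii), derive cold(fido), hot(x).
Round 2 — (i), derive stale(fido).
Round 3 — (v), derive open(fido).
Round 4 — (iv), derive locked(fido).
Closure: {closed(fido), cold(fido), has_feathers(x), hot(x), locked(fido), open(fido), penguin(x), red(x), stale(fido), swims(fido), visible(fido)} — 11 facts.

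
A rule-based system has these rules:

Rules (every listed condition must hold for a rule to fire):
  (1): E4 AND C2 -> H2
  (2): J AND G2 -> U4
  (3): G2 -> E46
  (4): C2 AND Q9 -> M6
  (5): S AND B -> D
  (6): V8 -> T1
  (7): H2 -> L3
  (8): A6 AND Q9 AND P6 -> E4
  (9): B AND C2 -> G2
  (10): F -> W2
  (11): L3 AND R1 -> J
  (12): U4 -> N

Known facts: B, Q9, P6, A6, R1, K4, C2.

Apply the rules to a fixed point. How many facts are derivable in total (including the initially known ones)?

[1] (4) [C2 AND Q9 -> M6]; (8) [A6 AND Q9 AND P6 -> E4]; (9) [B AND C2 -> G2]. ⇒ new: M6, E4, G2.
[2] (1) [E4 AND C2 -> H2]; (3) [G2 -> E46]. ⇒ new: H2, E46.
[3] (7) [H2 -> L3]. ⇒ new: L3.
[4] (11) [L3 AND R1 -> J]. ⇒ new: J.
[5] (2) [J AND G2 -> U4]. ⇒ new: U4.
[6] (12) [U4 -> N]. ⇒ new: N.
Closure: {A6, B, C2, E4, E46, G2, H2, J, K4, L3, M6, N, P6, Q9, R1, U4} — 16 facts.

16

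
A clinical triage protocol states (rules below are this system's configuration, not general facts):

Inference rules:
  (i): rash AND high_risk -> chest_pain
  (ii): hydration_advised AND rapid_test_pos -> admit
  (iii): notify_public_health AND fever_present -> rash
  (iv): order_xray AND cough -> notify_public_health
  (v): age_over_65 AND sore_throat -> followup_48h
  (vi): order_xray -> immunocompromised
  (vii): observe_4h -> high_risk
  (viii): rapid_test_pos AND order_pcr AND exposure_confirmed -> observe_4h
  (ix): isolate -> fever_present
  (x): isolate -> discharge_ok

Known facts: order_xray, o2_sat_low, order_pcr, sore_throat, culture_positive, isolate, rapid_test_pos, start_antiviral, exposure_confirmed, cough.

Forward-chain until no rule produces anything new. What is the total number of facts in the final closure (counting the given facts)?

Round 1 — (iv), (vi), (viii), (ix), (x), derive notify_public_health, immunocompromised, observe_4h, fever_present, discharge_ok.
Round 2 — (iii), (vii), derive rash, high_risk.
Round 3 — (i), derive chest_pain.
Closure: {chest_pain, cough, culture_positive, discharge_ok, exposure_confirmed, fever_present, high_risk, immunocompromised, isolate, notify_public_health, o2_sat_low, observe_4h, order_pcr, order_xray, rapid_test_pos, rash, sore_throat, start_antiviral} — 18 facts.

18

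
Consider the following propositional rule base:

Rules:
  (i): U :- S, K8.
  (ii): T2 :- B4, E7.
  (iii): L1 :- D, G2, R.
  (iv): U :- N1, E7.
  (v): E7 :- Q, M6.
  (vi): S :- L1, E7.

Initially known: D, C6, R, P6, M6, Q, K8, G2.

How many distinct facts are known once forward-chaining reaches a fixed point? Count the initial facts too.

Round 1: (iii) [L1 :- D, G2, R.]; (v) [E7 :- Q, M6.]. Adds L1, E7.
Round 2: (vi) [S :- L1, E7.]. Adds S.
Round 3: (i) [U :- S, K8.]. Adds U.
Closure: {C6, D, E7, G2, K8, L1, M6, P6, Q, R, S, U} — 12 facts.

12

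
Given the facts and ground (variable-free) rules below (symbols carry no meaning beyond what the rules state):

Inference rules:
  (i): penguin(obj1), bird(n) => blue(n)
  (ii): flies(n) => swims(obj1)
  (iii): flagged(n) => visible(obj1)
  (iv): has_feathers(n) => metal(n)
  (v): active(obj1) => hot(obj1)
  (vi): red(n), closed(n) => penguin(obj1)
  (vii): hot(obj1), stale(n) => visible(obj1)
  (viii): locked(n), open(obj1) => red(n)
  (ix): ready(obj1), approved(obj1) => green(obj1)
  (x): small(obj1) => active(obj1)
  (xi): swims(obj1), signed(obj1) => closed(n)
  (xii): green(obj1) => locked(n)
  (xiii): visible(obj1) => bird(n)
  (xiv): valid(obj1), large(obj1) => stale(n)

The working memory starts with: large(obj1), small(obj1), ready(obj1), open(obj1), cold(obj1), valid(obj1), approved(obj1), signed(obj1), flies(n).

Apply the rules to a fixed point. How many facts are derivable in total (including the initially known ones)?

21

Round 1 — (ii), (ix), (x), (xiv), derive swims(obj1), green(obj1), active(obj1), stale(n).
Round 2 — (v), (xi), (xii), derive hot(obj1), closed(n), locked(n).
Round 3 — (vii), (viii), derive visible(obj1), red(n).
Round 4 — (vi), (xiii), derive penguin(obj1), bird(n).
Round 5 — (i), derive blue(n).
Closure: {active(obj1), approved(obj1), bird(n), blue(n), closed(n), cold(obj1), flies(n), green(obj1), hot(obj1), large(obj1), locked(n), open(obj1), penguin(obj1), ready(obj1), red(n), signed(obj1), small(obj1), stale(n), swims(obj1), valid(obj1), visible(obj1)} — 21 facts.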